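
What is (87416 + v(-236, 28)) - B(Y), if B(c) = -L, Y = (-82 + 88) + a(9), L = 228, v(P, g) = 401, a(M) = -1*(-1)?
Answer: 88045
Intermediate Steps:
a(M) = 1
Y = 7 (Y = (-82 + 88) + 1 = 6 + 1 = 7)
B(c) = -228 (B(c) = -1*228 = -228)
(87416 + v(-236, 28)) - B(Y) = (87416 + 401) - 1*(-228) = 87817 + 228 = 88045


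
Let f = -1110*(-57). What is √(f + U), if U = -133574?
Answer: 52*I*√26 ≈ 265.15*I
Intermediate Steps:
f = 63270
√(f + U) = √(63270 - 133574) = √(-70304) = 52*I*√26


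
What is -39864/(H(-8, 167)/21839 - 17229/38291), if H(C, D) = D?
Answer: 16667878853868/184934767 ≈ 90128.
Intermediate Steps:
-39864/(H(-8, 167)/21839 - 17229/38291) = -39864/(167/21839 - 17229/38291) = -39864/(-369869534/836237149) = -39864*(-836237149/369869534) = 16667878853868/184934767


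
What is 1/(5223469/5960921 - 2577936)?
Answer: -5960921/15366867615587 ≈ -3.8791e-7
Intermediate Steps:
1/(5223469/5960921 - 2577936) = 1/(-15366867615587/5960921) = -5960921/15366867615587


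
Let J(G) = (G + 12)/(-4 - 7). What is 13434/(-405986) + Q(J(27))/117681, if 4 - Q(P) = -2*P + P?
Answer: -8694081082/262772611563 ≈ -0.033086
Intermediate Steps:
J(G) = -12/11 - G/11 (J(G) = (12 + G)/(-11) = (12 + G)*(-1/11) = -12/11 - G/11)
Q(P) = 4 + P (Q(P) = 4 - (-2*P + P) = 4 - (-1)*P = 4 + P)
13434/(-405986) + Q(J(27))/117681 = 13434/(-405986) + (4 + (-12/11 - 1/11*27))/117681 = 13434*(-1/405986) + (4 + (-12/11 - 27/11))*(1/117681) = -6717/202993 + (4 - 39/11)*(1/117681) = -6717/202993 + (5/11)*(1/117681) = -6717/202993 + 5/1294491 = -8694081082/262772611563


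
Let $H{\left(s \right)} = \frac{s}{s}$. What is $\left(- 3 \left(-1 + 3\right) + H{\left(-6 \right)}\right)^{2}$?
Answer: $25$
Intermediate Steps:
$H{\left(s \right)} = 1$
$\left(- 3 \left(-1 + 3\right) + H{\left(-6 \right)}\right)^{2} = \left(- 3 \left(-1 + 3\right) + 1\right)^{2} = \left(\left(-3\right) 2 + 1\right)^{2} = \left(-6 + 1\right)^{2} = \left(-5\right)^{2} = 25$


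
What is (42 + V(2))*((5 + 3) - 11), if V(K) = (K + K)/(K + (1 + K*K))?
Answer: -894/7 ≈ -127.71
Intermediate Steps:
V(K) = 2*K/(1 + K + K²) (V(K) = (2*K)/(K + (1 + K²)) = (2*K)/(1 + K + K²) = 2*K/(1 + K + K²))
(42 + V(2))*((5 + 3) - 11) = (42 + 2*2/(1 + 2 + 2²))*((5 + 3) - 11) = (42 + 2*2/(1 + 2 + 4))*(8 - 11) = (42 + 2*2/7)*(-3) = (42 + 2*2*(⅐))*(-3) = (42 + 4/7)*(-3) = (298/7)*(-3) = -894/7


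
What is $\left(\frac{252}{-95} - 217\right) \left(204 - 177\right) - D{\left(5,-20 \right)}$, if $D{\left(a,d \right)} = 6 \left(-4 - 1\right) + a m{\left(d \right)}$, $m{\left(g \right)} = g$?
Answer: $- \frac{551059}{95} \approx -5800.6$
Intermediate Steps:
$D{\left(a,d \right)} = -30 + a d$ ($D{\left(a,d \right)} = 6 \left(-4 - 1\right) + a d = 6 \left(-5\right) + a d = -30 + a d$)
$\left(\frac{252}{-95} - 217\right) \left(204 - 177\right) - D{\left(5,-20 \right)} = \left(\frac{252}{-95} - 217\right) \left(204 - 177\right) - \left(-30 + 5 \left(-20\right)\right) = \left(252 \left(- \frac{1}{95}\right) - 217\right) 27 - \left(-30 - 100\right) = \left(- \frac{252}{95} - 217\right) 27 - -130 = \left(- \frac{20867}{95}\right) 27 + 130 = - \frac{563409}{95} + 130 = - \frac{551059}{95}$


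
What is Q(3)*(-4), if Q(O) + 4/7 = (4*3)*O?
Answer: -992/7 ≈ -141.71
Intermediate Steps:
Q(O) = -4/7 + 12*O (Q(O) = -4/7 + (4*3)*O = -4/7 + 12*O)
Q(3)*(-4) = (-4/7 + 12*3)*(-4) = (-4/7 + 36)*(-4) = (248/7)*(-4) = -992/7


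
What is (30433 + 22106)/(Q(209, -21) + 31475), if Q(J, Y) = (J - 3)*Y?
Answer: 52539/27149 ≈ 1.9352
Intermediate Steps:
Q(J, Y) = Y*(-3 + J) (Q(J, Y) = (-3 + J)*Y = Y*(-3 + J))
(30433 + 22106)/(Q(209, -21) + 31475) = (30433 + 22106)/(-21*(-3 + 209) + 31475) = 52539/(-21*206 + 31475) = 52539/(-4326 + 31475) = 52539/27149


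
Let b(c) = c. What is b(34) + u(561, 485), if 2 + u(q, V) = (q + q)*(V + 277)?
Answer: 854996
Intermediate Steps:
u(q, V) = -2 + 2*q*(277 + V) (u(q, V) = -2 + (q + q)*(V + 277) = -2 + (2*q)*(277 + V) = -2 + 2*q*(277 + V))
b(34) + u(561, 485) = 34 + (-2 + 554*561 + 2*485*561) = 34 + (-2 + 310794 + 544170) = 34 + 854962 = 854996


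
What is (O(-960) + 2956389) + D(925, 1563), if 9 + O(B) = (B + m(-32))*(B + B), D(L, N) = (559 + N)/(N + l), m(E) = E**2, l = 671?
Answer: 3165020561/1117 ≈ 2.8335e+6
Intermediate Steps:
D(L, N) = (559 + N)/(671 + N) (D(L, N) = (559 + N)/(N + 671) = (559 + N)/(671 + N))
O(B) = -9 + 2*B*(1024 + B) (O(B) = -9 + (B + (-32)**2)*(B + B) = -9 + (B + 1024)*(2*B) = -9 + (1024 + B)*(2*B) = -9 + 2*B*(1024 + B))
(O(-960) + 2956389) + D(925, 1563) = ((-9 + 2*(-960)**2 + 2048*(-960)) + 2956389) + (559 + 1563)/(671 + 1563) = ((-9 + 2*921600 - 1966080) + 2956389) + 2122/2234 = ((-9 + 1843200 - 1966080) + 2956389) + (1/2234)*2122 = (-122889 + 2956389) + 1061/1117 = 2833500 + 1061/1117 = 3165020561/1117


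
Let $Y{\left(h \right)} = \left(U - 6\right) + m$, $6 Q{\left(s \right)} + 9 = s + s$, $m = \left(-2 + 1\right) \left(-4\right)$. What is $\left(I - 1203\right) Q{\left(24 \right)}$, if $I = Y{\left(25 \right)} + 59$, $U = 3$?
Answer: $- \frac{14859}{2} \approx -7429.5$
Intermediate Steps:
$m = 4$ ($m = \left(-1\right) \left(-4\right) = 4$)
$Q{\left(s \right)} = - \frac{3}{2} + \frac{s}{3}$ ($Q{\left(s \right)} = - \frac{3}{2} + \frac{s + s}{6} = - \frac{3}{2} + \frac{2 s}{6} = - \frac{3}{2} + \frac{s}{3}$)
$Y{\left(h \right)} = 1$ ($Y{\left(h \right)} = \left(3 - 6\right) + 4 = -3 + 4 = 1$)
$I = 60$ ($I = 1 + 59 = 60$)
$\left(I - 1203\right) Q{\left(24 \right)} = \left(60 - 1203\right) \left(- \frac{3}{2} + \frac{1}{3} \cdot 24\right) = - 1143 \left(- \frac{3}{2} + 8\right) = \left(-1143\right) \frac{13}{2} = - \frac{14859}{2}$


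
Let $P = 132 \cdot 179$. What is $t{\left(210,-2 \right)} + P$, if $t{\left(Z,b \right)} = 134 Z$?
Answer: $51768$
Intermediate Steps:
$P = 23628$
$t{\left(210,-2 \right)} + P = 134 \cdot 210 + 23628 = 28140 + 23628 = 51768$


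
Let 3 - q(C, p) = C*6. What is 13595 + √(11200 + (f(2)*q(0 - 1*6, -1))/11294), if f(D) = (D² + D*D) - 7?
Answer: 13595 + √1428610123666/11294 ≈ 13701.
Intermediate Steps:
q(C, p) = 3 - 6*C (q(C, p) = 3 - C*6 = 3 - 6*C)
f(D) = -7 + 2*D² (f(D) = (D² + D²) - 7 = 2*D² - 7 = -7 + 2*D²)
13595 + √(11200 + (f(2)*q(0 - 1*6, -1))/11294) = 13595 + √(11200 + ((-7 + 2*2²)*(3 - 6*(0 - 1*6)))/11294) = 13595 + √(11200 + ((-7 + 2*4)*(3 - 6*(0 - 6)))*(1/11294)) = 13595 + √(11200 + ((-7 + 8)*(3 - 6*(-6)))*(1/11294)) = 13595 + √(11200 + (1*(3 + 36))*(1/11294)) = 13595 + √(11200 + (1*39)*(1/11294)) = 13595 + √(11200 + 39*(1/11294)) = 13595 + √(11200 + 39/11294) = 13595 + √(126492839/11294) = 13595 + √1428610123666/11294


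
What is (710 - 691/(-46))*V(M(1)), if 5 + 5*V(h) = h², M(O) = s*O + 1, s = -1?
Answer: -33351/46 ≈ -725.02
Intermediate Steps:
M(O) = 1 - O (M(O) = -O + 1 = 1 - O)
V(h) = -1 + h²/5
(710 - 691/(-46))*V(M(1)) = (710 - 691/(-46))*(-1 + (1 - 1*1)²/5) = (710 - 691*(-1/46))*(-1 + (1 - 1)²/5) = (710 + 691/46)*(-1 + (⅕)*0²) = 33351*(-1 + (⅕)*0)/46 = 33351*(-1 + 0)/46 = (33351/46)*(-1) = -33351/46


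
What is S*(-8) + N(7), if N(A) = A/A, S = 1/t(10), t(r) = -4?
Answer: 3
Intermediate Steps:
S = -¼ (S = 1/(-4) = -¼ ≈ -0.25000)
N(A) = 1
S*(-8) + N(7) = -¼*(-8) + 1 = 2 + 1 = 3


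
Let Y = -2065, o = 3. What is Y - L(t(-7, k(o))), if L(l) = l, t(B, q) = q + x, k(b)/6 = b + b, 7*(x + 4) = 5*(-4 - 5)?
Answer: -14634/7 ≈ -2090.6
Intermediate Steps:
x = -73/7 (x = -4 + (5*(-4 - 5))/7 = -4 + (5*(-9))/7 = -4 + (⅐)*(-45) = -4 - 45/7 = -73/7 ≈ -10.429)
k(b) = 12*b (k(b) = 6*(b + b) = 6*(2*b) = 12*b)
t(B, q) = -73/7 + q (t(B, q) = q - 73/7 = -73/7 + q)
Y - L(t(-7, k(o))) = -2065 - (-73/7 + 12*3) = -2065 - (-73/7 + 36) = -2065 - 1*179/7 = -2065 - 179/7 = -14634/7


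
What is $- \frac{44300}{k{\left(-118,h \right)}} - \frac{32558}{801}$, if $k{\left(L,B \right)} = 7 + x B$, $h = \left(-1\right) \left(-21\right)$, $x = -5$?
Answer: $\frac{16146808}{39249} \approx 411.39$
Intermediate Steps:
$h = 21$
$k{\left(L,B \right)} = 7 - 5 B$
$- \frac{44300}{k{\left(-118,h \right)}} - \frac{32558}{801} = - \frac{44300}{7 - 105} - \frac{32558}{801} = - \frac{44300}{-98} - \frac{32558}{801} = \left(-44300\right) \left(- \frac{1}{98}\right) - \frac{32558}{801} = \frac{22150}{49} - \frac{32558}{801} = \frac{16146808}{39249}$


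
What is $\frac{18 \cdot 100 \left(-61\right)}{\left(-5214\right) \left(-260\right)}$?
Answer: $- \frac{915}{11297} \approx -0.080995$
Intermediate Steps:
$\frac{18 \cdot 100 \left(-61\right)}{\left(-5214\right) \left(-260\right)} = \frac{1800 \left(-61\right)}{1355640} = \left(-109800\right) \frac{1}{1355640} = - \frac{915}{11297}$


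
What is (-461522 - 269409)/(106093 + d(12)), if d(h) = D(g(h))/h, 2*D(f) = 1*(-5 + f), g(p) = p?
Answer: -17542344/2546239 ≈ -6.8895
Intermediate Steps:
D(f) = -5/2 + f/2 (D(f) = (1*(-5 + f))/2 = (-5 + f)/2 = -5/2 + f/2)
d(h) = (-5/2 + h/2)/h
(-461522 - 269409)/(106093 + d(12)) = (-461522 - 269409)/(106093 + (1/2)*(-5 + 12)/12) = -730931/(106093 + (1/2)*(1/12)*7) = -730931/(106093 + 7/24) = -730931/2546239/24 = -730931*24/2546239 = -17542344/2546239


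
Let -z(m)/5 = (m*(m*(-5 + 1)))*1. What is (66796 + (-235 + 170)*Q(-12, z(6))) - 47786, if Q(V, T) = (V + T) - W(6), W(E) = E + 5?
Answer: -26295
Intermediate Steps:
W(E) = 5 + E
z(m) = 20*m**2 (z(m) = -5*m*(m*(-5 + 1)) = -5*m*(m*(-4)) = -5*m*(-4*m) = -5*(-4*m**2) = -(-20)*m**2 = 20*m**2)
Q(V, T) = -11 + T + V (Q(V, T) = (V + T) - (5 + 6) = (T + V) - 1*11 = (T + V) - 11 = -11 + T + V)
(66796 + (-235 + 170)*Q(-12, z(6))) - 47786 = (66796 + (-235 + 170)*(-11 + 20*6**2 - 12)) - 47786 = (66796 - 65*(-11 + 20*36 - 12)) - 47786 = (66796 - 65*(-11 + 720 - 12)) - 47786 = (66796 - 65*697) - 47786 = (66796 - 45305) - 47786 = 21491 - 47786 = -26295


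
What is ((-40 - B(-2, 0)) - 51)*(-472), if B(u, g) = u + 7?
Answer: 45312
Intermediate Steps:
B(u, g) = 7 + u
((-40 - B(-2, 0)) - 51)*(-472) = ((-40 - (7 - 2)) - 51)*(-472) = ((-40 - 1*5) - 51)*(-472) = ((-40 - 5) - 51)*(-472) = (-45 - 51)*(-472) = -96*(-472) = 45312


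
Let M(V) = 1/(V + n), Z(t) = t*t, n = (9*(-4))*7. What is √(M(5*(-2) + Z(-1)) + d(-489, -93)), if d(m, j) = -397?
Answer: I*√3004922/87 ≈ 19.925*I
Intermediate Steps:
n = -252 (n = -36*7 = -252)
Z(t) = t²
M(V) = 1/(-252 + V) (M(V) = 1/(V - 252) = 1/(-252 + V))
√(M(5*(-2) + Z(-1)) + d(-489, -93)) = √(1/(-252 + (5*(-2) + (-1)²)) - 397) = √(1/(-252 + (-10 + 1)) - 397) = √(1/(-252 - 9) - 397) = √(1/(-261) - 397) = √(-1/261 - 397) = √(-103618/261) = I*√3004922/87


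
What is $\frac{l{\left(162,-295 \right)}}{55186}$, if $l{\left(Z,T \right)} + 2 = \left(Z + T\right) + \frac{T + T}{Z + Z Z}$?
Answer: $- \frac{891350}{364310379} \approx -0.0024467$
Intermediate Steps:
$l{\left(Z,T \right)} = -2 + T + Z + \frac{2 T}{Z + Z^{2}}$ ($l{\left(Z,T \right)} = -2 + \left(\left(Z + T\right) + \frac{T + T}{Z + Z Z}\right) = -2 + \left(\left(T + Z\right) + \frac{2 T}{Z + Z^{2}}\right) = -2 + \left(T + Z + \frac{2 T}{Z + Z^{2}}\right) = -2 + T + Z + \frac{2 T}{Z + Z^{2}}$)
$\frac{l{\left(162,-295 \right)}}{55186} = \frac{\frac{1}{162} \frac{1}{1 + 162} \left(162^{3} - 162^{2} - 324 + 2 \left(-295\right) - 47790 - 295 \cdot 162^{2}\right)}{55186} = \frac{4251528 - 26244 - 324 - 590 - 47790 - 7741980}{162 \cdot 163} \cdot \frac{1}{55186} = \frac{1}{162} \cdot \frac{1}{163} \left(4251528 - 26244 - 324 - 590 - 47790 - 7741980\right) \frac{1}{55186} = \frac{1}{162} \cdot \frac{1}{163} \left(-3565400\right) \frac{1}{55186} = \left(- \frac{1782700}{13203}\right) \frac{1}{55186} = - \frac{891350}{364310379}$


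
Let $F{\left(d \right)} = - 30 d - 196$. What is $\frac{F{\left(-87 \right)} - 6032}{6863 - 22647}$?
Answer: $\frac{1809}{7892} \approx 0.22922$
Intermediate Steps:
$F{\left(d \right)} = -196 - 30 d$
$\frac{F{\left(-87 \right)} - 6032}{6863 - 22647} = \frac{\left(-196 - -2610\right) - 6032}{6863 - 22647} = \frac{\left(-196 + 2610\right) - 6032}{-15784} = \left(2414 - 6032\right) \left(- \frac{1}{15784}\right) = \left(-3618\right) \left(- \frac{1}{15784}\right) = \frac{1809}{7892}$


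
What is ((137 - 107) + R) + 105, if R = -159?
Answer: -24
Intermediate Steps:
((137 - 107) + R) + 105 = ((137 - 107) - 159) + 105 = (30 - 159) + 105 = -129 + 105 = -24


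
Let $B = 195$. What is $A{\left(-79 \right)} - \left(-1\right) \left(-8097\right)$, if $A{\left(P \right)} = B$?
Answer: $-7902$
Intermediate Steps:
$A{\left(P \right)} = 195$
$A{\left(-79 \right)} - \left(-1\right) \left(-8097\right) = 195 - \left(-1\right) \left(-8097\right) = 195 - 8097 = -7902$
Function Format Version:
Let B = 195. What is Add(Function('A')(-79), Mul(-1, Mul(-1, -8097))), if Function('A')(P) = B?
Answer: -7902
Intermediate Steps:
Function('A')(P) = 195
Add(Function('A')(-79), Mul(-1, Mul(-1, -8097))) = Add(195, Mul(-1, Mul(-1, -8097))) = Add(195, Mul(-1, 8097)) = Add(195, -8097) = -7902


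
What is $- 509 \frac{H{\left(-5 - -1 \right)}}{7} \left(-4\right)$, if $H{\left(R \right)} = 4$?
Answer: $\frac{8144}{7} \approx 1163.4$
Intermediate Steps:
$- 509 \frac{H{\left(-5 - -1 \right)}}{7} \left(-4\right) = - 509 \cdot \frac{4}{7} \left(-4\right) = \left(-509\right) \left(- \frac{16}{7}\right) = \frac{8144}{7}$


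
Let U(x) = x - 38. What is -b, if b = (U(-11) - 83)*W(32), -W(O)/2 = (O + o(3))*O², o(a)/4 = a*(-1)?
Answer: -5406720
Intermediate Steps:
o(a) = -4*a (o(a) = 4*(a*(-1)) = 4*(-a) = -4*a)
U(x) = -38 + x
W(O) = -2*O²*(-12 + O) (W(O) = -2*(O - 4*3)*O² = -2*(O - 12)*O² = -2*(-12 + O)*O² = -2*O²*(-12 + O))
b = 5406720 (b = ((-38 - 11) - 83)*(2*32²*(12 - 1*32)) = (-49 - 83)*(2*1024*(12 - 32)) = -264*1024*(-20) = -132*(-40960) = 5406720)
-b = -1*5406720 = -5406720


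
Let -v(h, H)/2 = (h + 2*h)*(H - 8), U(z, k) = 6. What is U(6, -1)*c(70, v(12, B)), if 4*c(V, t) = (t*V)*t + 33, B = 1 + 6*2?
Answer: 27216099/2 ≈ 1.3608e+7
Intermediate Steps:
B = 13 (B = 1 + 12 = 13)
v(h, H) = -6*h*(-8 + H) (v(h, H) = -2*(h + 2*h)*(H - 8) = -2*3*h*(-8 + H) = -6*h*(-8 + H))
c(V, t) = 33/4 + V*t**2/4 (c(V, t) = ((t*V)*t + 33)/4 = ((V*t)*t + 33)/4 = (V*t**2 + 33)/4 = (33 + V*t**2)/4 = 33/4 + V*t**2/4)
U(6, -1)*c(70, v(12, B)) = 6*(33/4 + (1/4)*70*(6*12*(8 - 1*13))**2) = 6*(33/4 + (1/4)*70*(6*12*(8 - 13))**2) = 6*(33/4 + (1/4)*70*(6*12*(-5))**2) = 6*(33/4 + (1/4)*70*(-360)**2) = 6*(33/4 + (1/4)*70*129600) = 6*(33/4 + 2268000) = 6*(9072033/4) = 27216099/2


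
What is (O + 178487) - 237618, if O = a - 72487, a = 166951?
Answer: 35333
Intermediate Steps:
O = 94464 (O = 166951 - 72487 = 94464)
(O + 178487) - 237618 = (94464 + 178487) - 237618 = 272951 - 237618 = 35333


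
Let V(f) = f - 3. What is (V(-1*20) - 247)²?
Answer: 72900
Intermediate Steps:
V(f) = -3 + f
(V(-1*20) - 247)² = ((-3 - 1*20) - 247)² = ((-3 - 20) - 247)² = (-23 - 247)² = (-270)² = 72900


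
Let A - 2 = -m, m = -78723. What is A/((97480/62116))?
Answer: 244504105/4874 ≈ 50165.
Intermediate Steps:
A = 78725 (A = 2 - 1*(-78723) = 2 + 78723 = 78725)
A/((97480/62116)) = 78725/((97480/62116)) = 78725/((97480*(1/62116))) = 78725/(24370/15529) = 78725*(15529/24370) = 244504105/4874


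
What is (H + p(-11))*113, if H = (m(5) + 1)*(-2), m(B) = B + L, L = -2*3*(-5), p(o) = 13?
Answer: -6667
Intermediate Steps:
L = 30 (L = -6*(-5) = 30)
m(B) = 30 + B (m(B) = B + 30 = 30 + B)
H = -72 (H = ((30 + 5) + 1)*(-2) = (35 + 1)*(-2) = 36*(-2) = -72)
(H + p(-11))*113 = (-72 + 13)*113 = -59*113 = -6667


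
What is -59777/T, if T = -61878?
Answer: 59777/61878 ≈ 0.96605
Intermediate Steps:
-59777/T = -59777/(-61878) = -59777*(-1/61878) = 59777/61878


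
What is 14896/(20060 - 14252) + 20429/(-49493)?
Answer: 38662256/17965959 ≈ 2.1520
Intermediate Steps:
14896/(20060 - 14252) + 20429/(-49493) = 14896/5808 + 20429*(-1/49493) = 14896*(1/5808) - 20429/49493 = 931/363 - 20429/49493 = 38662256/17965959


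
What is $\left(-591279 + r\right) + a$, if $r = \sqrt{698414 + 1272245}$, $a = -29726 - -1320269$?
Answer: $699264 + \sqrt{1970659} \approx 7.0067 \cdot 10^{5}$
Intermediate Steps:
$a = 1290543$ ($a = -29726 + 1320269 = 1290543$)
$r = \sqrt{1970659} \approx 1403.8$
$\left(-591279 + r\right) + a = \left(-591279 + \sqrt{1970659}\right) + 1290543 = 699264 + \sqrt{1970659}$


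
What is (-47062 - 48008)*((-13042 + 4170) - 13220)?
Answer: 2100286440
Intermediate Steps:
(-47062 - 48008)*((-13042 + 4170) - 13220) = -95070*(-8872 - 13220) = -95070*(-22092) = 2100286440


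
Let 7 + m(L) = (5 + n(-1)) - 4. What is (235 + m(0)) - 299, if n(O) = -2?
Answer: -72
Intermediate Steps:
m(L) = -8 (m(L) = -7 + ((5 - 2) - 4) = -7 + (3 - 4) = -7 - 1 = -8)
(235 + m(0)) - 299 = (235 - 8) - 299 = 227 - 299 = -72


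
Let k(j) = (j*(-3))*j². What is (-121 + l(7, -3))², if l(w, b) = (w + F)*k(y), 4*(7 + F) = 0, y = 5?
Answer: 14641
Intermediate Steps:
F = -7 (F = -7 + (¼)*0 = -7 + 0 = -7)
k(j) = -3*j³ (k(j) = (-3*j)*j² = -3*j³)
l(w, b) = 2625 - 375*w (l(w, b) = (w - 7)*(-3*5³) = (-7 + w)*(-3*125) = (-7 + w)*(-375) = 2625 - 375*w)
(-121 + l(7, -3))² = (-121 + (2625 - 375*7))² = (-121 + (2625 - 2625))² = (-121 + 0)² = (-121)² = 14641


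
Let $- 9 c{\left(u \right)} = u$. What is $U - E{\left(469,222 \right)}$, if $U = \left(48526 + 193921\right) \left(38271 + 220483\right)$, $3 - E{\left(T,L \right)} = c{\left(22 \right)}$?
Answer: $\frac{564607179293}{9} \approx 6.2734 \cdot 10^{10}$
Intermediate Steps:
$c{\left(u \right)} = - \frac{u}{9}$
$E{\left(T,L \right)} = \frac{49}{9}$ ($E{\left(T,L \right)} = 3 - \left(- \frac{1}{9}\right) 22 = 3 - - \frac{22}{9} = 3 + \frac{22}{9} = \frac{49}{9}$)
$U = 62734131038$ ($U = 242447 \cdot 258754 = 62734131038$)
$U - E{\left(469,222 \right)} = 62734131038 - \frac{49}{9} = \frac{564607179293}{9}$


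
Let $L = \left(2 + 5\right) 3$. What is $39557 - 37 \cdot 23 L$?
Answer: $21686$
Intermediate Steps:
$L = 21$ ($L = 7 \cdot 3 = 21$)
$39557 - 37 \cdot 23 L = 39557 - 37 \cdot 23 \cdot 21 = 39557 - 851 \cdot 21 = 39557 - 17871 = 21686$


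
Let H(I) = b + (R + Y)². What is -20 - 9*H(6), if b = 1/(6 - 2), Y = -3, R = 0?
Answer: -413/4 ≈ -103.25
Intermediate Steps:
b = ¼ (b = 1/4 = ¼ ≈ 0.25000)
H(I) = 37/4 (H(I) = ¼ + (0 - 3)² = ¼ + (-3)² = ¼ + 9 = 37/4)
-20 - 9*H(6) = -20 - 9*37/4 = -20 - 333/4 = -413/4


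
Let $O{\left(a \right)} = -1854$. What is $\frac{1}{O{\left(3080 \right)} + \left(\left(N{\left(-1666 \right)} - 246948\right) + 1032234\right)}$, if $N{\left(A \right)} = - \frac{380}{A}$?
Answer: $\frac{833}{652599046} \approx 1.2764 \cdot 10^{-6}$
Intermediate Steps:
$\frac{1}{O{\left(3080 \right)} + \left(\left(N{\left(-1666 \right)} - 246948\right) + 1032234\right)} = \frac{1}{-1854 + \left(\left(- \frac{380}{-1666} - 246948\right) + 1032234\right)} = \frac{1}{-1854 + \left(\left(\left(-380\right) \left(- \frac{1}{1666}\right) - 246948\right) + 1032234\right)} = \frac{1}{-1854 + \left(\left(\frac{190}{833} - 246948\right) + 1032234\right)} = \frac{1}{-1854 + \left(- \frac{205707494}{833} + 1032234\right)} = \frac{1}{-1854 + \frac{654143428}{833}} = \frac{1}{\frac{652599046}{833}} = \frac{833}{652599046}$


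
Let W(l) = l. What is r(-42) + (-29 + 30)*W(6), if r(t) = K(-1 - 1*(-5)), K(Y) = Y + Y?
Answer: 14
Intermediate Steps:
K(Y) = 2*Y
r(t) = 8 (r(t) = 2*(-1 - 1*(-5)) = 2*(-1 + 5) = 2*4 = 8)
r(-42) + (-29 + 30)*W(6) = 8 + (-29 + 30)*6 = 8 + 1*6 = 8 + 6 = 14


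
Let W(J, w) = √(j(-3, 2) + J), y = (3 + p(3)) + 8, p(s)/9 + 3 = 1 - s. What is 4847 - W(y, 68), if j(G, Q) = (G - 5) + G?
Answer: 4847 - 3*I*√5 ≈ 4847.0 - 6.7082*I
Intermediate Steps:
p(s) = -18 - 9*s (p(s) = -27 + 9*(1 - s) = -27 + (9 - 9*s) = -18 - 9*s)
j(G, Q) = -5 + 2*G (j(G, Q) = (-5 + G) + G = -5 + 2*G)
y = -34 (y = (3 + (-18 - 9*3)) + 8 = (3 + (-18 - 27)) + 8 = (3 - 45) + 8 = -42 + 8 = -34)
W(J, w) = √(-11 + J) (W(J, w) = √((-5 + 2*(-3)) + J) = √((-5 - 6) + J) = √(-11 + J))
4847 - W(y, 68) = 4847 - √(-11 - 34) = 4847 - √(-45) = 4847 - 3*I*√5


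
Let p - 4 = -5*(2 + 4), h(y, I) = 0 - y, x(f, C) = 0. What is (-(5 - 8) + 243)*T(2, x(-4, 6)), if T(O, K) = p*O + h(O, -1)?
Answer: -13284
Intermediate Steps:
h(y, I) = -y
p = -26 (p = 4 - 5*(2 + 4) = 4 - 5*6 = 4 - 30 = -26)
T(O, K) = -27*O (T(O, K) = -26*O - O = -27*O)
(-(5 - 8) + 243)*T(2, x(-4, 6)) = (-(5 - 8) + 243)*(-27*2) = (-1*(-3) + 243)*(-54) = (3 + 243)*(-54) = 246*(-54) = -13284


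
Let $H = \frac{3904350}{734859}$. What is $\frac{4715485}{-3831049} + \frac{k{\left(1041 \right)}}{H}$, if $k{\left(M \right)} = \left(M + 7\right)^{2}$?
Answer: $\frac{515335965599422319}{2492959360525} \approx 2.0672 \cdot 10^{5}$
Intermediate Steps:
$k{\left(M \right)} = \left(7 + M\right)^{2}$
$H = \frac{1301450}{244953}$ ($H = 3904350 \cdot \frac{1}{734859} = \frac{1301450}{244953} \approx 5.3131$)
$\frac{4715485}{-3831049} + \frac{k{\left(1041 \right)}}{H} = \frac{4715485}{-3831049} + \frac{\left(7 + 1041\right)^{2}}{\frac{1301450}{244953}} = 4715485 \left(- \frac{1}{3831049}\right) + 1048^{2} \cdot \frac{244953}{1301450} = - \frac{4715485}{3831049} + 1098304 \cdot \frac{244953}{1301450} = - \frac{4715485}{3831049} + \frac{134516429856}{650725} = \frac{515335965599422319}{2492959360525}$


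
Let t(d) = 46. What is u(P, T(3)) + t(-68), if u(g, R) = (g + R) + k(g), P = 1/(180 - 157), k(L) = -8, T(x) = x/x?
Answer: 898/23 ≈ 39.043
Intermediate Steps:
T(x) = 1
P = 1/23 ≈ 0.043478
u(g, R) = -8 + R + g (u(g, R) = (g + R) - 8 = (R + g) - 8 = -8 + R + g)
u(P, T(3)) + t(-68) = (-8 + 1 + 1/23) + 46 = -160/23 + 46 = 898/23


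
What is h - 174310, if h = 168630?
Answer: -5680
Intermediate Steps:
h - 174310 = 168630 - 174310 = -5680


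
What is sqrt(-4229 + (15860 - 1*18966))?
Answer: 3*I*sqrt(815) ≈ 85.645*I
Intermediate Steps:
sqrt(-4229 + (15860 - 1*18966)) = sqrt(-4229 + (15860 - 18966)) = sqrt(-4229 - 3106) = sqrt(-7335) = 3*I*sqrt(815)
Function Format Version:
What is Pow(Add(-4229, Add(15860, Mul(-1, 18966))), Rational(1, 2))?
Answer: Mul(3, I, Pow(815, Rational(1, 2))) ≈ Mul(85.645, I)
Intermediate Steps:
Pow(Add(-4229, Add(15860, Mul(-1, 18966))), Rational(1, 2)) = Pow(Add(-4229, Add(15860, -18966)), Rational(1, 2)) = Pow(Add(-4229, -3106), Rational(1, 2)) = Pow(-7335, Rational(1, 2)) = Mul(3, I, Pow(815, Rational(1, 2)))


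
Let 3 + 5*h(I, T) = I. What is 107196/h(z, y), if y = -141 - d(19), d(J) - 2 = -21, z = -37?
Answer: -26799/2 ≈ -13400.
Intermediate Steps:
d(J) = -19 (d(J) = 2 - 21 = -19)
y = -122 (y = -141 - 1*(-19) = -141 + 19 = -122)
h(I, T) = -⅗ + I/5
107196/h(z, y) = 107196/(-⅗ + (⅕)*(-37)) = 107196/(-⅗ - 37/5) = 107196/(-8) = 107196*(-⅛) = -26799/2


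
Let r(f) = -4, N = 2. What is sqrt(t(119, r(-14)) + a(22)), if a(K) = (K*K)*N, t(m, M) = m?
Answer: sqrt(1087) ≈ 32.970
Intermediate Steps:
a(K) = 2*K**2 (a(K) = (K*K)*2 = K**2*2 = 2*K**2)
sqrt(t(119, r(-14)) + a(22)) = sqrt(119 + 2*22**2) = sqrt(119 + 2*484) = sqrt(119 + 968) = sqrt(1087)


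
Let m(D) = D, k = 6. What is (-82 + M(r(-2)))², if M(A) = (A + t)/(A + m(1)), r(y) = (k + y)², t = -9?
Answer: 1923769/289 ≈ 6656.6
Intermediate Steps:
r(y) = (6 + y)²
M(A) = (-9 + A)/(1 + A) (M(A) = (A - 9)/(A + 1) = (-9 + A)/(1 + A))
(-82 + M(r(-2)))² = (-82 + (-9 + (6 - 2)²)/(1 + (6 - 2)²))² = (-82 + (-9 + 4²)/(1 + 4²))² = (-82 + (-9 + 16)/(1 + 16))² = (-82 + 7/17)² = (-1387/17)² = 1923769/289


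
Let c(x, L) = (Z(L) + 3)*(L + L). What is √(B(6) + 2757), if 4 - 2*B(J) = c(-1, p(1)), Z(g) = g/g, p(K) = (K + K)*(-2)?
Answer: 5*√111 ≈ 52.678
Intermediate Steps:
p(K) = -4*K (p(K) = (2*K)*(-2) = -4*K)
Z(g) = 1
c(x, L) = 8*L (c(x, L) = (1 + 3)*(L + L) = 4*(2*L) = 8*L)
B(J) = 18 (B(J) = 2 - 4*(-4*1) = 2 - 4*(-4) = 2 - ½*(-32) = 2 + 16 = 18)
√(B(6) + 2757) = √(18 + 2757) = √2775 = 5*√111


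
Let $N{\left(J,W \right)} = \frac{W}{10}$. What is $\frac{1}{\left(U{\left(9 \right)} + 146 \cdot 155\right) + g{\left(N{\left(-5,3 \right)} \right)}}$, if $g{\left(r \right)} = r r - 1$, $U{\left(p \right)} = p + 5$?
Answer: $\frac{100}{2264309} \approx 4.4164 \cdot 10^{-5}$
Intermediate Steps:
$U{\left(p \right)} = 5 + p$
$N{\left(J,W \right)} = \frac{W}{10}$ ($N{\left(J,W \right)} = W \frac{1}{10} = \frac{W}{10}$)
$g{\left(r \right)} = -1 + r^{2}$ ($g{\left(r \right)} = r^{2} - 1 = -1 + r^{2}$)
$\frac{1}{\left(U{\left(9 \right)} + 146 \cdot 155\right) + g{\left(N{\left(-5,3 \right)} \right)}} = \frac{1}{\left(\left(5 + 9\right) + 146 \cdot 155\right) - \left(1 - \left(\frac{1}{10} \cdot 3\right)^{2}\right)} = \frac{1}{\left(14 + 22630\right) - \left(1 - \left(\frac{3}{10}\right)^{2}\right)} = \frac{1}{22644 + \left(-1 + \frac{9}{100}\right)} = \frac{1}{22644 - \frac{91}{100}} = \frac{1}{\frac{2264309}{100}} = \frac{100}{2264309}$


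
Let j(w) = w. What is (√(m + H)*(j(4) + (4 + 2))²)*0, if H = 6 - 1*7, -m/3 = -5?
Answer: 0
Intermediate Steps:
m = 15 (m = -3*(-5) = 15)
H = -1 (H = 6 - 7 = -1)
(√(m + H)*(j(4) + (4 + 2))²)*0 = (√(15 - 1)*(4 + (4 + 2))²)*0 = (√14*(4 + 6)²)*0 = (√14*10²)*0 = (√14*100)*0 = (100*√14)*0 = 0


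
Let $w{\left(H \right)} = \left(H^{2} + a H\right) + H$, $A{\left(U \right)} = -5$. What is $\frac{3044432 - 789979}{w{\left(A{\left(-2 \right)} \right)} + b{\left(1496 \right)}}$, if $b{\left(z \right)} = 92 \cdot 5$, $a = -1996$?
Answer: $\frac{2254453}{10460} \approx 215.53$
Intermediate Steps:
$w{\left(H \right)} = H^{2} - 1995 H$ ($w{\left(H \right)} = \left(H^{2} - 1996 H\right) + H = H^{2} - 1995 H$)
$b{\left(z \right)} = 460$
$\frac{3044432 - 789979}{w{\left(A{\left(-2 \right)} \right)} + b{\left(1496 \right)}} = \frac{3044432 - 789979}{- 5 \left(-1995 - 5\right) + 460} = \frac{2254453}{\left(-5\right) \left(-2000\right) + 460} = \frac{2254453}{10000 + 460} = \frac{2254453}{10460}$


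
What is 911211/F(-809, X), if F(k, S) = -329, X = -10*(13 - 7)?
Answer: -130173/47 ≈ -2769.6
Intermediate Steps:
X = -60 (X = -10*6 = -60)
911211/F(-809, X) = 911211/(-329) = 911211*(-1/329) = -130173/47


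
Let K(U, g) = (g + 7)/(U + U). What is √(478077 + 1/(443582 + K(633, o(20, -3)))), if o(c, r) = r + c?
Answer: √465337570673839502782/31198602 ≈ 691.43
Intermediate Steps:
o(c, r) = c + r
K(U, g) = (7 + g)/(2*U) (K(U, g) = (7 + g)/((2*U)) = (7 + g)*(1/(2*U)) = (7 + g)/(2*U))
√(478077 + 1/(443582 + K(633, o(20, -3)))) = √(478077 + 1/(443582 + (½)*(7 + (20 - 3))/633)) = √(478077 + 1/(443582 + (½)*(1/633)*(7 + 17))) = √(478077 + 1/(443582 + (½)*(1/633)*24)) = √(478077 + 1/(443582 + 4/211)) = √(478077 + 1/(93595806/211)) = √(478077 + 211/93595806) = √(44746002145273/93595806) = √465337570673839502782/31198602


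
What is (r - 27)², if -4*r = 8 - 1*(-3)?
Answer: 14161/16 ≈ 885.06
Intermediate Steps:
r = -11/4 (r = -(8 - 1*(-3))/4 = -(8 + 3)/4 = -¼*11 = -11/4 ≈ -2.7500)
(r - 27)² = (-11/4 - 27)² = (-119/4)² = 14161/16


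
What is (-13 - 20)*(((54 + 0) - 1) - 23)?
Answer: -990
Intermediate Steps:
(-13 - 20)*(((54 + 0) - 1) - 23) = -33*((54 - 1) - 23) = -33*(53 - 23) = -33*30 = -990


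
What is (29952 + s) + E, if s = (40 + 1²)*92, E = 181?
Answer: 33905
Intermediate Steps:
s = 3772 (s = (40 + 1)*92 = 41*92 = 3772)
(29952 + s) + E = (29952 + 3772) + 181 = 33724 + 181 = 33905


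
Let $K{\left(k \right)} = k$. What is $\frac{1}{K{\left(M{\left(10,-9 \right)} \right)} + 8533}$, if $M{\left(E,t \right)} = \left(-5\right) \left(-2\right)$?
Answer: $\frac{1}{8543} \approx 0.00011705$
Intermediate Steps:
$M{\left(E,t \right)} = 10$
$\frac{1}{K{\left(M{\left(10,-9 \right)} \right)} + 8533} = \frac{1}{10 + 8533} = \frac{1}{8543}$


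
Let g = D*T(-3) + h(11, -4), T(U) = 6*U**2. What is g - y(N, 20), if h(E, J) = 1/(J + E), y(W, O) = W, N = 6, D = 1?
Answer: 337/7 ≈ 48.143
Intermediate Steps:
h(E, J) = 1/(E + J)
g = 379/7 (g = 1*(6*(-3)**2) + 1/(11 - 4) = 1*(6*9) + 1/7 = 1*54 + 1/7 = 54 + 1/7 = 379/7 ≈ 54.143)
g - y(N, 20) = 379/7 - 1*6 = 379/7 - 6 = 337/7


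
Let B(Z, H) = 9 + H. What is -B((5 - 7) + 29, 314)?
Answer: -323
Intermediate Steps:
-B((5 - 7) + 29, 314) = -(9 + 314) = -1*323 = -323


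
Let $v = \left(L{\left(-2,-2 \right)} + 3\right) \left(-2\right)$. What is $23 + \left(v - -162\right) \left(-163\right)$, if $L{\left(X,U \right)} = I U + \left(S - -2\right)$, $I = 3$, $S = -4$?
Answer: $-28013$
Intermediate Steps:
$L{\left(X,U \right)} = -2 + 3 U$ ($L{\left(X,U \right)} = 3 U - 2 = -2 + 3 U$)
$v = 10$ ($v = \left(\left(-2 + 3 \left(-2\right)\right) + 3\right) \left(-2\right) = \left(\left(-2 - 6\right) + 3\right) \left(-2\right) = \left(-8 + 3\right) \left(-2\right) = \left(-5\right) \left(-2\right) = 10$)
$23 + \left(v - -162\right) \left(-163\right) = 23 + \left(10 - -162\right) \left(-163\right) = 23 + \left(10 + 162\right) \left(-163\right) = 23 + 172 \left(-163\right) = 23 - 28036 = -28013$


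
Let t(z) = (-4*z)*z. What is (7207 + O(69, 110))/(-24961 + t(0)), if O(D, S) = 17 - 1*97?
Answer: -7127/24961 ≈ -0.28553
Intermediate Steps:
O(D, S) = -80 (O(D, S) = 17 - 97 = -80)
t(z) = -4*z²
(7207 + O(69, 110))/(-24961 + t(0)) = (7207 - 80)/(-24961 - 4*0²) = 7127/(-24961 - 4*0) = 7127/(-24961 + 0) = 7127/(-24961) = 7127*(-1/24961) = -7127/24961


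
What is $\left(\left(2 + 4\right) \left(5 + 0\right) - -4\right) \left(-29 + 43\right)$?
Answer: $476$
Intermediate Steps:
$\left(\left(2 + 4\right) \left(5 + 0\right) - -4\right) \left(-29 + 43\right) = \left(6 \cdot 5 + 4\right) 14 = \left(30 + 4\right) 14 = 34 \cdot 14 = 476$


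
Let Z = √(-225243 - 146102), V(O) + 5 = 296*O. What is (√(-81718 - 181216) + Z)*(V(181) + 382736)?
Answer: 436307*I*(√371345 + 7*√5366) ≈ 4.896e+8*I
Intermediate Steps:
V(O) = -5 + 296*O
Z = I*√371345 (Z = √(-371345) = I*√371345 ≈ 609.38*I)
(√(-81718 - 181216) + Z)*(V(181) + 382736) = (√(-81718 - 181216) + I*√371345)*((-5 + 296*181) + 382736) = (√(-262934) + I*√371345)*((-5 + 53576) + 382736) = (7*I*√5366 + I*√371345)*(53571 + 382736) = (I*√371345 + 7*I*√5366)*436307 = 436307*I*√371345 + 3054149*I*√5366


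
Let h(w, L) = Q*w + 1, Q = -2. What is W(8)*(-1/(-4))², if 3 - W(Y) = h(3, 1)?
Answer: ½ ≈ 0.50000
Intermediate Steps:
h(w, L) = 1 - 2*w (h(w, L) = -2*w + 1 = 1 - 2*w)
W(Y) = 8 (W(Y) = 3 - (1 - 2*3) = 3 - (1 - 6) = 3 - 1*(-5) = 3 + 5 = 8)
W(8)*(-1/(-4))² = 8*(-1/(-4))² = 8*(-1*(-¼))² = 8*(¼)² = 8*(1/16) = ½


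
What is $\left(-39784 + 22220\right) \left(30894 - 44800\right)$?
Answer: $244244984$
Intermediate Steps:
$\left(-39784 + 22220\right) \left(30894 - 44800\right) = \left(-17564\right) \left(-13906\right) = 244244984$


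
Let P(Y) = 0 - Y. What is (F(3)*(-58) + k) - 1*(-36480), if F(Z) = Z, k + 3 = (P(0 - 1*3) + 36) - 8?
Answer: 36334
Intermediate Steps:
P(Y) = -Y
k = 28 (k = -3 + ((-(0 - 1*3) + 36) - 8) = -3 + ((-(0 - 3) + 36) - 8) = -3 + ((-1*(-3) + 36) - 8) = -3 + ((3 + 36) - 8) = -3 + (39 - 8) = -3 + 31 = 28)
(F(3)*(-58) + k) - 1*(-36480) = (3*(-58) + 28) - 1*(-36480) = (-174 + 28) + 36480 = -146 + 36480 = 36334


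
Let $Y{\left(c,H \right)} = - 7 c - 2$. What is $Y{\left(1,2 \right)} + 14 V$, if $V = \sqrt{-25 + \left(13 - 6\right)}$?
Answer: $-9 + 42 i \sqrt{2} \approx -9.0 + 59.397 i$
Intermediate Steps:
$Y{\left(c,H \right)} = -2 - 7 c$
$V = 3 i \sqrt{2}$ ($V = \sqrt{-25 + 7} = \sqrt{-18} = 3 i \sqrt{2} \approx 4.2426 i$)
$Y{\left(1,2 \right)} + 14 V = \left(-2 - 7\right) + 14 \cdot 3 i \sqrt{2} = \left(-2 - 7\right) + 42 i \sqrt{2} = -9 + 42 i \sqrt{2}$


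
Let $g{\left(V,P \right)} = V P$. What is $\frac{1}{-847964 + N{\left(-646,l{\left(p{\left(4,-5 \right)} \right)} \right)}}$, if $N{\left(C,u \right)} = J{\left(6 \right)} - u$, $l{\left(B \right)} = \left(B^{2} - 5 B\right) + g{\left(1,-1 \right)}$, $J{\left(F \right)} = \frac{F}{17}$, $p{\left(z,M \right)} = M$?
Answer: $- \frac{17}{14416215} \approx -1.1792 \cdot 10^{-6}$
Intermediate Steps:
$g{\left(V,P \right)} = P V$
$J{\left(F \right)} = \frac{F}{17}$ ($J{\left(F \right)} = F \frac{1}{17} = \frac{F}{17}$)
$l{\left(B \right)} = -1 + B^{2} - 5 B$ ($l{\left(B \right)} = \left(B^{2} - 5 B\right) - 1 = -1 + B^{2} - 5 B$)
$N{\left(C,u \right)} = \frac{6}{17} - u$ ($N{\left(C,u \right)} = \frac{1}{17} \cdot 6 - u = \frac{6}{17} - u$)
$\frac{1}{-847964 + N{\left(-646,l{\left(p{\left(4,-5 \right)} \right)} \right)}} = \frac{1}{-847964 - \left(\frac{402}{17} + 25\right)} = \frac{1}{-847964 + \left(\frac{6}{17} - \left(-1 + 25 + 25\right)\right)} = \frac{1}{-847964 + \left(\frac{6}{17} - 49\right)} = \frac{1}{-847964 - \frac{827}{17}} = \frac{1}{- \frac{14416215}{17}} = - \frac{17}{14416215}$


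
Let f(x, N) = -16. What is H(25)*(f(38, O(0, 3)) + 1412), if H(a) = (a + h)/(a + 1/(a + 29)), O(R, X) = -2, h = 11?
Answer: 2713824/1351 ≈ 2008.8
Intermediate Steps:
H(a) = (11 + a)/(a + 1/(29 + a)) (H(a) = (a + 11)/(a + 1/(a + 29)) = (11 + a)/(a + 1/(29 + a)))
H(25)*(f(38, O(0, 3)) + 1412) = ((319 + 25² + 40*25)/(1 + 25² + 29*25))*(-16 + 1412) = ((319 + 625 + 1000)/(1 + 625 + 725))*1396 = (1944/1351)*1396 = 2713824/1351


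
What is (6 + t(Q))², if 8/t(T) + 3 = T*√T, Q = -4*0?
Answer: 100/9 ≈ 11.111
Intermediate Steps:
Q = 0
t(T) = 8/(-3 + T^(3/2)) (t(T) = 8/(-3 + T*√T) = 8/(-3 + T^(3/2)))
(6 + t(Q))² = (6 + 8/(-3 + 0^(3/2)))² = (6 + 8/(-3 + 0))² = (6 + 8/(-3))² = (6 + 8*(-⅓))² = (6 - 8/3)² = (10/3)² = 100/9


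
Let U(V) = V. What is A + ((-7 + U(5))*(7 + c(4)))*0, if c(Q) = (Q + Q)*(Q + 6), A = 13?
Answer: 13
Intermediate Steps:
c(Q) = 2*Q*(6 + Q) (c(Q) = (2*Q)*(6 + Q) = 2*Q*(6 + Q))
A + ((-7 + U(5))*(7 + c(4)))*0 = 13 + ((-7 + 5)*(7 + 2*4*(6 + 4)))*0 = 13 - 2*(7 + 2*4*10)*0 = 13 - 2*(7 + 80)*0 = 13 - 2*87*0 = 13 - 174*0 = 13 + 0 = 13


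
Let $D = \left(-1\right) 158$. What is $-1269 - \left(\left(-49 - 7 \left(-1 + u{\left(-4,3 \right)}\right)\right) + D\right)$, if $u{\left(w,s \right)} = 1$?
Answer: $-1062$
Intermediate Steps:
$D = -158$
$-1269 - \left(\left(-49 - 7 \left(-1 + u{\left(-4,3 \right)}\right)\right) + D\right) = -1269 - \left(\left(-49 - 7 \left(-1 + 1\right)\right) - 158\right) = -1269 - \left(\left(-49 - 0\right) - 158\right) = -1269 - \left(\left(-49 + 0\right) - 158\right) = -1269 - \left(-49 - 158\right) = -1269 - -207 = -1269 + 207 = -1062$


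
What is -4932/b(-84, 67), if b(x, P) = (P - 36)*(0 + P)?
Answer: -4932/2077 ≈ -2.3746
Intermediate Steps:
b(x, P) = P*(-36 + P) (b(x, P) = (-36 + P)*P = P*(-36 + P))
-4932/b(-84, 67) = -4932*1/(67*(-36 + 67)) = -4932/(67*31) = -4932/2077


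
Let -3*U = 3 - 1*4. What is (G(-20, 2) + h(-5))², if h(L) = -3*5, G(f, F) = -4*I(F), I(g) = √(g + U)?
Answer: 787/3 + 40*√21 ≈ 445.64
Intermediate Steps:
U = ⅓ (U = -(3 - 1*4)/3 = -(3 - 4)/3 = -⅓*(-1) = ⅓ ≈ 0.33333)
I(g) = √(⅓ + g) (I(g) = √(g + ⅓) = √(⅓ + g))
G(f, F) = -4*√(3 + 9*F)/3
h(L) = -15
(G(-20, 2) + h(-5))² = (-4*√(3 + 9*2)/3 - 15)² = (-4*√(3 + 18)/3 - 15)² = (-4*√21/3 - 15)² = (-15 - 4*√21/3)²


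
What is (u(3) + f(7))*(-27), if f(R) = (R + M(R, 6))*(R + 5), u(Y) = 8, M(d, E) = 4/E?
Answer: -2700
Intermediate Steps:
f(R) = (5 + R)*(⅔ + R) (f(R) = (R + 4/6)*(R + 5) = (R + 4*(⅙))*(5 + R) = (R + ⅔)*(5 + R) = (⅔ + R)*(5 + R) = (5 + R)*(⅔ + R))
(u(3) + f(7))*(-27) = (8 + (10/3 + 7² + (17/3)*7))*(-27) = (8 + (10/3 + 49 + 119/3))*(-27) = (8 + 92)*(-27) = 100*(-27) = -2700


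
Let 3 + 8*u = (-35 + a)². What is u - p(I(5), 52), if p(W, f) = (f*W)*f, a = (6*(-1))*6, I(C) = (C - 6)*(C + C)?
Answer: 110679/4 ≈ 27670.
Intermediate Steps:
I(C) = 2*C*(-6 + C) (I(C) = (-6 + C)*(2*C) = 2*C*(-6 + C))
a = -36 (a = -6*6 = -36)
p(W, f) = W*f² (p(W, f) = (W*f)*f = W*f²)
u = 2519/4 (u = -3/8 + (-35 - 36)²/8 = -3/8 + (⅛)*(-71)² = -3/8 + (⅛)*5041 = -3/8 + 5041/8 = 2519/4 ≈ 629.75)
u - p(I(5), 52) = 2519/4 - 2*5*(-6 + 5)*52² = 2519/4 - 2*5*(-1)*2704 = 2519/4 - (-10)*2704 = 2519/4 - 1*(-27040) = 2519/4 + 27040 = 110679/4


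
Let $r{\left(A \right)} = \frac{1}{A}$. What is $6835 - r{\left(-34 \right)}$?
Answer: $\frac{232391}{34} \approx 6835.0$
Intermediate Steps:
$6835 - r{\left(-34 \right)} = 6835 - \frac{1}{-34} = 6835 - - \frac{1}{34} = 6835 + \frac{1}{34} = \frac{232391}{34}$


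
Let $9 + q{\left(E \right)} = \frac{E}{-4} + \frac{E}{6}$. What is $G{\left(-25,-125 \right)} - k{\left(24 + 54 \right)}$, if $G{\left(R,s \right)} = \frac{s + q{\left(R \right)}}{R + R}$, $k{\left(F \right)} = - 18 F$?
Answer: $\frac{843983}{600} \approx 1406.6$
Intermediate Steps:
$q{\left(E \right)} = -9 - \frac{E}{12}$ ($q{\left(E \right)} = -9 + \left(\frac{E}{-4} + \frac{E}{6}\right) = -9 + \left(E \left(- \frac{1}{4}\right) + E \frac{1}{6}\right) = -9 + \left(- \frac{E}{4} + \frac{E}{6}\right) = -9 - \frac{E}{12}$)
$G{\left(R,s \right)} = \frac{-9 + s - \frac{R}{12}}{2 R}$ ($G{\left(R,s \right)} = \frac{s - \left(9 + \frac{R}{12}\right)}{R + R} = \frac{-9 + s - \frac{R}{12}}{2 R}$)
$G{\left(-25,-125 \right)} - k{\left(24 + 54 \right)} = \frac{-108 - -25 + 12 \left(-125\right)}{24 \left(-25\right)} - - 18 \left(24 + 54\right) = \frac{1}{24} \left(- \frac{1}{25}\right) \left(-108 + 25 - 1500\right) - \left(-18\right) 78 = \frac{1}{24} \left(- \frac{1}{25}\right) \left(-1583\right) - -1404 = \frac{1583}{600} + 1404 = \frac{843983}{600}$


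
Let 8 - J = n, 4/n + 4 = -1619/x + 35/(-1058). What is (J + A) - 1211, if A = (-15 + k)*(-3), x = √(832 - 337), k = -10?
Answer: -3299432235885552/2925020653549 + 21747003792*√55/2925020653549 ≈ -1127.9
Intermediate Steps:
x = 3*√55 (x = √495 = 3*√55 ≈ 22.249)
n = 4/(-4267/1058 - 1619*√55/165) (n = 4/(-4 + (-1619*√55/165 + 35/(-1058))) = 4/(-4 + (-1619*√55/165 + 35*(-1/1058))) = 4/(-4 + (-1619*√55/165 - 35/1058)) = 4/(-4 + (-35/1058 - 1619*√55/165)) = 4/(-4267/1058 - 1619*√55/165) ≈ -0.052082)
A = 75 (A = (-15 - 10)*(-3) = -25*(-3) = 75)
J = 23391226546112/2925020653549 + 21747003792*√55/2925020653549 (J = 8 - (8938682280/2925020653549 - 21747003792*√55/2925020653549) = 8 + (-8938682280/2925020653549 + 21747003792*√55/2925020653549) = 23391226546112/2925020653549 + 21747003792*√55/2925020653549 ≈ 8.0521)
(J + A) - 1211 = ((23391226546112/2925020653549 + 21747003792*√55/2925020653549) + 75) - 1211 = (242767775562287/2925020653549 + 21747003792*√55/2925020653549) - 1211 = -3299432235885552/2925020653549 + 21747003792*√55/2925020653549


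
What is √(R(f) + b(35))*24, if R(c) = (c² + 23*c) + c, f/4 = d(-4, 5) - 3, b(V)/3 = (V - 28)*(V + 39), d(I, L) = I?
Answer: 168*√34 ≈ 979.60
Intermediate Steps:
b(V) = 3*(-28 + V)*(39 + V) (b(V) = 3*((V - 28)*(V + 39)) = 3*((-28 + V)*(39 + V)) = 3*(-28 + V)*(39 + V))
f = -28 (f = 4*(-4 - 3) = 4*(-7) = -28)
R(c) = c² + 24*c
√(R(f) + b(35))*24 = √(-28*(24 - 28) + (-3276 + 3*35² + 33*35))*24 = √(-28*(-4) + (-3276 + 3*1225 + 1155))*24 = √(112 + (-3276 + 3675 + 1155))*24 = √(112 + 1554)*24 = √1666*24 = (7*√34)*24 = 168*√34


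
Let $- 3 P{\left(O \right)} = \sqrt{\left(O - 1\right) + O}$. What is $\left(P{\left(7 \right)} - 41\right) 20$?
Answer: $-820 - \frac{20 \sqrt{13}}{3} \approx -844.04$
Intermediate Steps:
$P{\left(O \right)} = - \frac{\sqrt{-1 + 2 O}}{3}$ ($P{\left(O \right)} = - \frac{\sqrt{\left(O - 1\right) + O}}{3} = - \frac{\sqrt{\left(-1 + O\right) + O}}{3} = - \frac{\sqrt{-1 + 2 O}}{3}$)
$\left(P{\left(7 \right)} - 41\right) 20 = \left(- \frac{\sqrt{-1 + 2 \cdot 7}}{3} - 41\right) 20 = \left(- \frac{\sqrt{-1 + 14}}{3} - 41\right) 20 = \left(- \frac{\sqrt{13}}{3} - 41\right) 20 = \left(-41 - \frac{\sqrt{13}}{3}\right) 20 = -820 - \frac{20 \sqrt{13}}{3}$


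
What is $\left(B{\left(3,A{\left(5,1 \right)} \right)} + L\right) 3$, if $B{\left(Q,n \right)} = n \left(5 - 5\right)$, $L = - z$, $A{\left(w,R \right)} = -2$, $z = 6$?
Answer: $-18$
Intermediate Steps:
$L = -6$ ($L = \left(-1\right) 6 = -6$)
$B{\left(Q,n \right)} = 0$ ($B{\left(Q,n \right)} = n 0 = 0$)
$\left(B{\left(3,A{\left(5,1 \right)} \right)} + L\right) 3 = \left(0 - 6\right) 3 = \left(-6\right) 3 = -18$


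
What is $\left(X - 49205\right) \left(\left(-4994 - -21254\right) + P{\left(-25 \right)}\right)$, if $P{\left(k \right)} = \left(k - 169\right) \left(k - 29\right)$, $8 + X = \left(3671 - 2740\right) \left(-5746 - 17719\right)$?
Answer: $-585388142208$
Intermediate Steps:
$X = -21845923$ ($X = -8 + \left(3671 - 2740\right) \left(-5746 - 17719\right) = -8 + 931 \left(-23465\right) = -8 - 21845915 = -21845923$)
$P{\left(k \right)} = \left(-169 + k\right) \left(-29 + k\right)$
$\left(X - 49205\right) \left(\left(-4994 - -21254\right) + P{\left(-25 \right)}\right) = \left(-21845923 - 49205\right) \left(\left(-4994 - -21254\right) + \left(4901 + \left(-25\right)^{2} - -4950\right)\right) = - 21895128 \left(\left(-4994 + 21254\right) + \left(4901 + 625 + 4950\right)\right) = - 21895128 \left(16260 + 10476\right) = \left(-21895128\right) 26736 = -585388142208$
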